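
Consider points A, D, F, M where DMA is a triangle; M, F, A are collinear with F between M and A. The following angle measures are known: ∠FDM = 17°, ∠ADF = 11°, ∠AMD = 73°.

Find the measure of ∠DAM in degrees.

1. ∠DMF = 73°  [F on ray MA]
2. ∠DFM = 90°  [△DMF]
3. ∠AFD = 90°  [linear pair at F on MA]
4. ∠DAF = 79°  [△DFA]
5. ∠DAM = 79°  [F on ray AM]

∠DAM = 79°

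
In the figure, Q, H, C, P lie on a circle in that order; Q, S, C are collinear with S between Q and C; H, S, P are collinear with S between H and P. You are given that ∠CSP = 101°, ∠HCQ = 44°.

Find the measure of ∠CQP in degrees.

∠CQP = 57°

1. ∠PSQ = 79°  [linear pair at S on QC]
2. ∠HPQ = 44°  [same arc QH]
3. ∠CQP = 57°  [△QSP]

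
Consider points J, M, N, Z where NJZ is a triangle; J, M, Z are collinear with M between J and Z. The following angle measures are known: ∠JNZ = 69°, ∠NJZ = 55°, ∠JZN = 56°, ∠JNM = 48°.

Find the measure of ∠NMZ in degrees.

1. ∠MJN = 55°  [M on ray JZ]
2. ∠JMN = 77°  [△NJM]
3. ∠NMZ = 103°  [linear pair at M on JZ]

∠NMZ = 103°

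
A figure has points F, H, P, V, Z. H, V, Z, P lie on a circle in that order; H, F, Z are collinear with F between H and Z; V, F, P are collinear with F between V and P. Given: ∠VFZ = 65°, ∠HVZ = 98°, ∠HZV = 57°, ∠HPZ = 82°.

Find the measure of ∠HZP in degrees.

∠HZP = 40°

1. ∠HFP = 65°  [vertical angles at F]
2. ∠VHZ = 25°  [△HVZ]
3. ∠PFZ = 115°  [linear pair at F on HZ]
4. ∠VPZ = 25°  [same arc VZ]
5. ∠HZP = 40°  [△ZFP]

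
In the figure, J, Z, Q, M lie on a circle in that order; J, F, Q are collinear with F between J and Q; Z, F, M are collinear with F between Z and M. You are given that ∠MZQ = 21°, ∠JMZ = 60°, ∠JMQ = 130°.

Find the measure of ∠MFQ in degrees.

1. ∠MJQ = 21°  [same arc QM]
2. ∠JFM = 99°  [△JFM]
3. ∠MFQ = 81°  [linear pair at F on JQ]

∠MFQ = 81°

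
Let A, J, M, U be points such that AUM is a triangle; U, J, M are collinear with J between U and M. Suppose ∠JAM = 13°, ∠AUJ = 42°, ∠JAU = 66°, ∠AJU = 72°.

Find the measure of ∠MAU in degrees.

1. ∠AUM = 42°  [J on ray UM]
2. ∠AJM = 108°  [linear pair at J on UM]
3. ∠AMJ = 59°  [△AJM]
4. ∠AMU = 59°  [J on ray MU]
5. ∠MAU = 79°  [△AUM]

∠MAU = 79°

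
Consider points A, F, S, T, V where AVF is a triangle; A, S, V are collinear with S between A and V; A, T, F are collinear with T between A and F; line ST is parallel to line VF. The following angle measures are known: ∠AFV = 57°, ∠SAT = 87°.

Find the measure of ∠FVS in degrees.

∠FVS = 36°

1. ∠ATS = 57°  [ST∥VF, corresponding at T]
2. ∠AST = 36°  [△AST]
3. ∠TSV = 144°  [linear pair at S on AV]
4. ∠FVS = 36°  [ST∥VF, co-interior at V–S]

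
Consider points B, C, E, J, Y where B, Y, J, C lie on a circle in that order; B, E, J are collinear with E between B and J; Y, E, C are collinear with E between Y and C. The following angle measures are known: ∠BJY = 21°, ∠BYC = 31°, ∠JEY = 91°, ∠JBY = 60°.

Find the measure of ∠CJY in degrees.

∠CJY = 52°

1. ∠CYJ = 68°  [△YEJ]
2. ∠JCY = 60°  [same arc YJ]
3. ∠CJY = 52°  [△YJC]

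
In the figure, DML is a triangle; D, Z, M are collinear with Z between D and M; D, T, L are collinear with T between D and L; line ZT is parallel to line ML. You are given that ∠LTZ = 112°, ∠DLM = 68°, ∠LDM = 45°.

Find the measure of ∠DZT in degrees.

1. ∠DTZ = 68°  [linear pair at T on DL]
2. ∠TDZ = 45°  [Z on DM, T on DL]
3. ∠DZT = 67°  [△DZT]

∠DZT = 67°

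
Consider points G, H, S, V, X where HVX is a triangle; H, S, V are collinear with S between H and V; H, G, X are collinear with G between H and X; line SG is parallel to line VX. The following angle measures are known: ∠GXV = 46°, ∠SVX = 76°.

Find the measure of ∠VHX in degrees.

1. ∠HXV = 46°  [G on ray XH]
2. ∠HVX = 76°  [S on ray VH]
3. ∠VHX = 58°  [△HVX]

∠VHX = 58°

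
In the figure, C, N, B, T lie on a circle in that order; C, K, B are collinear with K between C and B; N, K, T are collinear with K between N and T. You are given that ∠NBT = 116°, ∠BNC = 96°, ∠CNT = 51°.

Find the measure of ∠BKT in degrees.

1. ∠NCT = 64°  [cyclic CNBT, opposite ∠C+∠B]
2. ∠BTC = 84°  [cyclic CNBT, opposite ∠N+∠T]
3. ∠CBT = 51°  [same arc CT]
4. ∠CTN = 65°  [△CNT]
5. ∠BCT = 45°  [△CBT]
6. ∠CKT = 70°  [△CKT]
7. ∠BKT = 110°  [linear pair at K on CB]

∠BKT = 110°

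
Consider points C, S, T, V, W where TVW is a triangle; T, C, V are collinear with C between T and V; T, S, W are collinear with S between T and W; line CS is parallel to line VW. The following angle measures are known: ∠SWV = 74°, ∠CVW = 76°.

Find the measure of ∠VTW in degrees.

∠VTW = 30°

1. ∠TWV = 74°  [S on ray WT]
2. ∠TVW = 76°  [C on ray VT]
3. ∠VTW = 30°  [△TVW]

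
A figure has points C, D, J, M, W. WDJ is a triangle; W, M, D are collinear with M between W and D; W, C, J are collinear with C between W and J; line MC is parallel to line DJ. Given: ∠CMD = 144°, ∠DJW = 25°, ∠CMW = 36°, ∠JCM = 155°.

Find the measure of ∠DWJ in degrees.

∠DWJ = 119°

1. ∠MCW = 25°  [MC∥DJ, corresponding at C]
2. ∠CWM = 119°  [△WMC]
3. ∠DWJ = 119°  [M on WD, C on WJ]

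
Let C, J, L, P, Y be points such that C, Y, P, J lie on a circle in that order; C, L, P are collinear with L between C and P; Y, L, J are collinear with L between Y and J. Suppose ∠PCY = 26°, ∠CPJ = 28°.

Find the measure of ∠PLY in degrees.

1. ∠CYJ = 28°  [same arc CJ]
2. ∠CLY = 126°  [△CLY]
3. ∠PLY = 54°  [linear pair at L on CP]

∠PLY = 54°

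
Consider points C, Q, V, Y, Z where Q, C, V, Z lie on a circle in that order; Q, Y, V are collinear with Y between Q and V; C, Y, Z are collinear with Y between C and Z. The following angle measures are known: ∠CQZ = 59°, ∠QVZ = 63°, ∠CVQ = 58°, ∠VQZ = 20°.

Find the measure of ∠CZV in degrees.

∠CZV = 39°

1. ∠CVZ = 121°  [cyclic QCVZ, opposite ∠Q+∠V]
2. ∠VCZ = 20°  [same arc VZ]
3. ∠CZV = 39°  [△CVZ]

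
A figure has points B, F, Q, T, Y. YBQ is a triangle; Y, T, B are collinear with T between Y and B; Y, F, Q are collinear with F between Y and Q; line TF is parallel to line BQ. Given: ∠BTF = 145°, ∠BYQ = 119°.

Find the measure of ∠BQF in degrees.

1. ∠FTY = 35°  [linear pair at T on YB]
2. ∠FYT = 119°  [T on YB, F on YQ]
3. ∠TFY = 26°  [△YTF]
4. ∠QFT = 154°  [linear pair at F on YQ]
5. ∠BQF = 26°  [TF∥BQ, co-interior at Q–F]

∠BQF = 26°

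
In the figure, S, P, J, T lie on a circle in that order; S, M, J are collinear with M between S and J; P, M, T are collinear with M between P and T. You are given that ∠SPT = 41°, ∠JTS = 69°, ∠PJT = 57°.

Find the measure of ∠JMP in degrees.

1. ∠SJT = 41°  [same arc ST]
2. ∠JST = 70°  [△SJT]
3. ∠PST = 123°  [cyclic SPJT, opposite ∠S+∠J]
4. ∠JPT = 70°  [same arc JT]
5. ∠PTS = 16°  [△SPT]
6. ∠PJS = 16°  [same arc SP]
7. ∠JMP = 94°  [△PMJ]

∠JMP = 94°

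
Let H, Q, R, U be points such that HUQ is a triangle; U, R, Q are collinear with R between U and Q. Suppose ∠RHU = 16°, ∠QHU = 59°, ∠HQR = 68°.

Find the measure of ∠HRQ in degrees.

1. ∠HQU = 68°  [R on ray QU]
2. ∠HUQ = 53°  [△HUQ]
3. ∠HUR = 53°  [R on ray UQ]
4. ∠HRU = 111°  [△HUR]
5. ∠HRQ = 69°  [linear pair at R on UQ]

∠HRQ = 69°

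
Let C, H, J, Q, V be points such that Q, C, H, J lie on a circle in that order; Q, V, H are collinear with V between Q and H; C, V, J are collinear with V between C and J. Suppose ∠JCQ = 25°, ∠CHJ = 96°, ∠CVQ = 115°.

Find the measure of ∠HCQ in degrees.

∠HCQ = 69°

1. ∠CQH = 40°  [△QVC]
2. ∠CQJ = 84°  [cyclic QCHJ, opposite ∠Q+∠H]
3. ∠CJQ = 71°  [△QCJ]
4. ∠CHQ = 71°  [same arc QC]
5. ∠HCQ = 69°  [△QCH]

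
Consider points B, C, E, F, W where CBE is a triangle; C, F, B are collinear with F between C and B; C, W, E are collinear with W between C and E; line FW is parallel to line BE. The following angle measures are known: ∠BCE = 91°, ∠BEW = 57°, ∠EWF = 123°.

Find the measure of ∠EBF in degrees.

1. ∠BEC = 57°  [W on ray EC]
2. ∠CBE = 32°  [△CBE]
3. ∠EBF = 32°  [F on ray BC]

∠EBF = 32°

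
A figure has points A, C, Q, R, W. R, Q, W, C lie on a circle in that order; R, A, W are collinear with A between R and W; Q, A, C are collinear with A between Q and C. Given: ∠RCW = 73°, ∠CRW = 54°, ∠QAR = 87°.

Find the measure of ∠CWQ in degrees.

1. ∠CWR = 53°  [△RWC]
2. ∠CQW = 54°  [same arc WC]
3. ∠CAW = 87°  [vertical angles at A]
4. ∠QCW = 40°  [△WAC]
5. ∠CWQ = 86°  [△QWC]

∠CWQ = 86°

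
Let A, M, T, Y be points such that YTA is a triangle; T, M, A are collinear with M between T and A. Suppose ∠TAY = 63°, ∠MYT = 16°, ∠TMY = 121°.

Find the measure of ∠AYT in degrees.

∠AYT = 74°

1. ∠MTY = 43°  [△YTM]
2. ∠ATY = 43°  [M on ray TA]
3. ∠AYT = 74°  [△YTA]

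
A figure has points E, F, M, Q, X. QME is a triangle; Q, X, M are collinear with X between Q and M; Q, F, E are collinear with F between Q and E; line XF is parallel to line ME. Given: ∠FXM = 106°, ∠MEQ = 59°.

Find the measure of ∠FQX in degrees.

1. ∠FXQ = 74°  [linear pair at X on QM]
2. ∠QFX = 59°  [XF∥ME, corresponding at F]
3. ∠FQX = 47°  [△QXF]

∠FQX = 47°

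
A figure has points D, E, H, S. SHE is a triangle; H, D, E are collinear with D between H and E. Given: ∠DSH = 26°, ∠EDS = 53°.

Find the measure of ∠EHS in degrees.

∠EHS = 27°

1. ∠HDS = 127°  [linear pair at D on HE]
2. ∠DHS = 27°  [△SHD]
3. ∠EHS = 27°  [D on ray HE]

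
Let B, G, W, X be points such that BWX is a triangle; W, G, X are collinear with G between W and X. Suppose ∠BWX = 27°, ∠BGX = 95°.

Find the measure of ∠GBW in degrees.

1. ∠BWG = 27°  [G on ray WX]
2. ∠BGW = 85°  [linear pair at G on WX]
3. ∠GBW = 68°  [△BWG]

∠GBW = 68°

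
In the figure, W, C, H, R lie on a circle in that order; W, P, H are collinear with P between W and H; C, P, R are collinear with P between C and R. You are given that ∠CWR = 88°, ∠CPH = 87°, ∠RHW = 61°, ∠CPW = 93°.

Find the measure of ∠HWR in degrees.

∠HWR = 62°

1. ∠RPW = 87°  [vertical angles at P]
2. ∠RCW = 61°  [same arc WR]
3. ∠CRW = 31°  [△WCR]
4. ∠HWR = 62°  [△WPR]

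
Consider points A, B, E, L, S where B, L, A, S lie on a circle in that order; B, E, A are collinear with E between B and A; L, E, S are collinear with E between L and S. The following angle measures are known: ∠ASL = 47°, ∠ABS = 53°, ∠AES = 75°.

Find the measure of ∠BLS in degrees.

1. ∠ABL = 47°  [same arc LA]
2. ∠BEL = 75°  [vertical angles at E]
3. ∠BLS = 58°  [△BEL]

∠BLS = 58°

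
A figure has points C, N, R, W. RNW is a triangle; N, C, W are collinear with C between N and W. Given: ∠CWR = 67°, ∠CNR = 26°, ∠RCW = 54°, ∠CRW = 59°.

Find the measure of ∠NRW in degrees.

∠NRW = 87°

1. ∠NWR = 67°  [C on ray WN]
2. ∠RNW = 26°  [C on ray NW]
3. ∠NRW = 87°  [△RNW]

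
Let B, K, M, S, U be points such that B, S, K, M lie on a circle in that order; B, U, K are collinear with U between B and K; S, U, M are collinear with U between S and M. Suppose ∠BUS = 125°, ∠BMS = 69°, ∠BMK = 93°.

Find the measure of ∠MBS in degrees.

1. ∠BKS = 69°  [same arc BS]
2. ∠BSK = 87°  [cyclic BSKM, opposite ∠S+∠M]
3. ∠KBS = 24°  [△BSK]
4. ∠BSM = 31°  [△BUS]
5. ∠MBS = 80°  [△BSM]

∠MBS = 80°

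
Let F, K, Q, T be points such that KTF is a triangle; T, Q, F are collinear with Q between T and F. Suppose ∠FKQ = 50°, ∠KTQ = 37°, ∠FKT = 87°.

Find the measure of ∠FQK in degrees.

1. ∠FTK = 37°  [Q on ray TF]
2. ∠KFT = 56°  [△KTF]
3. ∠KFQ = 56°  [Q on ray FT]
4. ∠FQK = 74°  [△KQF]

∠FQK = 74°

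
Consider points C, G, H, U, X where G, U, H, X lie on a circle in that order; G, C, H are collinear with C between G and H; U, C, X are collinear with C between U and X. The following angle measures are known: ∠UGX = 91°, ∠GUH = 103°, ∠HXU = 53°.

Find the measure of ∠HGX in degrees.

1. ∠UHX = 89°  [cyclic GUHX, opposite ∠G+∠H]
2. ∠HUX = 38°  [△UHX]
3. ∠HGX = 38°  [same arc HX]

∠HGX = 38°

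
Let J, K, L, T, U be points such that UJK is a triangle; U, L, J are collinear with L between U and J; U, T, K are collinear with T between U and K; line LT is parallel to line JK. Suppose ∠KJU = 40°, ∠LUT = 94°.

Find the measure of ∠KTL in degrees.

∠KTL = 134°

1. ∠TLU = 40°  [LT∥JK, corresponding at L]
2. ∠LTU = 46°  [△ULT]
3. ∠KTL = 134°  [linear pair at T on UK]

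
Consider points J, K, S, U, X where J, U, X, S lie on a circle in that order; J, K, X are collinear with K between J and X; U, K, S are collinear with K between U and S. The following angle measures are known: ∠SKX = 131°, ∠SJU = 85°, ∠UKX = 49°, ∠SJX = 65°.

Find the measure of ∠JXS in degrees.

∠JXS = 29°

1. ∠SXU = 95°  [cyclic JUXS, opposite ∠J+∠X]
2. ∠SUX = 65°  [same arc XS]
3. ∠USX = 20°  [△UXS]
4. ∠JXS = 29°  [△XKS]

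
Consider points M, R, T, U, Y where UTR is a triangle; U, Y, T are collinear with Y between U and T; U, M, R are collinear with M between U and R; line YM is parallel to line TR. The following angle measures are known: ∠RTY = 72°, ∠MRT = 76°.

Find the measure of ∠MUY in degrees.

1. ∠RTU = 72°  [Y on ray TU]
2. ∠TRU = 76°  [M on ray RU]
3. ∠RUT = 32°  [△UTR]
4. ∠MUY = 32°  [Y on UT, M on UR]

∠MUY = 32°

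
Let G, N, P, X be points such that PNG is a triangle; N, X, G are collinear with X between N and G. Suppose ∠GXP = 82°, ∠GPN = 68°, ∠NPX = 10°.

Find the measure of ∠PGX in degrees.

1. ∠NXP = 98°  [linear pair at X on NG]
2. ∠PNX = 72°  [△PNX]
3. ∠GNP = 72°  [X on ray NG]
4. ∠NGP = 40°  [△PNG]
5. ∠PGX = 40°  [X on ray GN]

∠PGX = 40°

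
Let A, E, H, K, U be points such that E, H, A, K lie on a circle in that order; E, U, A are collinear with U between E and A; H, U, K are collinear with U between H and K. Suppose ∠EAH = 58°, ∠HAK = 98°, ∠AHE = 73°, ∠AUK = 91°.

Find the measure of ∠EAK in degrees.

∠EAK = 40°

1. ∠EKH = 58°  [same arc EH]
2. ∠AKE = 107°  [cyclic EHAK, opposite ∠H+∠K]
3. ∠EUK = 89°  [linear pair at U on EA]
4. ∠AEK = 33°  [△EUK]
5. ∠EAK = 40°  [△EAK]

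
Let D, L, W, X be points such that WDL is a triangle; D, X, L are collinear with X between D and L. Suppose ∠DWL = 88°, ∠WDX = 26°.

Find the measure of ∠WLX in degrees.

1. ∠LDW = 26°  [X on ray DL]
2. ∠DLW = 66°  [△WDL]
3. ∠WLX = 66°  [X on ray LD]

∠WLX = 66°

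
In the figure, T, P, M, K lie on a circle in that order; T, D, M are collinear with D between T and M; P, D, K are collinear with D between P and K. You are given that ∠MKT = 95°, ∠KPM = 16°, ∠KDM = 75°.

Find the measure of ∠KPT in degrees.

1. ∠KTM = 16°  [same arc MK]
2. ∠KMT = 69°  [△TMK]
3. ∠KPT = 69°  [same arc TK]

∠KPT = 69°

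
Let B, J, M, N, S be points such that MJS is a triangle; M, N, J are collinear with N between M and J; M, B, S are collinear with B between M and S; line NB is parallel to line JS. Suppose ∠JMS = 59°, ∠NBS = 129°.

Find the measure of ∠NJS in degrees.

1. ∠BMN = 59°  [N on MJ, B on MS]
2. ∠MBN = 51°  [linear pair at B on MS]
3. ∠BNM = 70°  [△MNB]
4. ∠BNJ = 110°  [linear pair at N on MJ]
5. ∠NJS = 70°  [NB∥JS, co-interior at J–N]

∠NJS = 70°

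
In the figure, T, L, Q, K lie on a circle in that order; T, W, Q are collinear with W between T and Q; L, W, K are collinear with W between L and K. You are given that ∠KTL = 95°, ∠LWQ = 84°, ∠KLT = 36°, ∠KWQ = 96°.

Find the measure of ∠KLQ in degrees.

∠KLQ = 47°

1. ∠KQL = 85°  [cyclic TLQK, opposite ∠T+∠Q]
2. ∠KQT = 36°  [same arc TK]
3. ∠LKQ = 48°  [△QWK]
4. ∠KLQ = 47°  [△LQK]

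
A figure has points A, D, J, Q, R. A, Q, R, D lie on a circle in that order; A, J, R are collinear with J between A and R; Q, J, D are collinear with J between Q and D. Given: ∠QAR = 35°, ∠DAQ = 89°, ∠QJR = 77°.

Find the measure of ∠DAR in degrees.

∠DAR = 54°

1. ∠QDR = 35°  [same arc QR]
2. ∠DRQ = 91°  [cyclic AQRD, opposite ∠A+∠R]
3. ∠DQR = 54°  [△QRD]
4. ∠DAR = 54°  [same arc RD]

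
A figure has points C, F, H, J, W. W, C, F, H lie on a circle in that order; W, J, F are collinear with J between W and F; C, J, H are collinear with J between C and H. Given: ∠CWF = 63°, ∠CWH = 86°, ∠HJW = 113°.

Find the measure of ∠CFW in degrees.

1. ∠CHF = 63°  [same arc CF]
2. ∠CFH = 94°  [cyclic WCFH, opposite ∠W+∠F]
3. ∠CJF = 113°  [vertical angles at J]
4. ∠FCH = 23°  [△CFH]
5. ∠CFW = 44°  [△CJF]

∠CFW = 44°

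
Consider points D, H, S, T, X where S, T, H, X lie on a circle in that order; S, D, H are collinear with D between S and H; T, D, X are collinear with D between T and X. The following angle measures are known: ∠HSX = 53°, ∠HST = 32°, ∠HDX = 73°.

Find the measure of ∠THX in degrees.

1. ∠HTX = 53°  [same arc HX]
2. ∠HXT = 32°  [same arc TH]
3. ∠THX = 95°  [△THX]

∠THX = 95°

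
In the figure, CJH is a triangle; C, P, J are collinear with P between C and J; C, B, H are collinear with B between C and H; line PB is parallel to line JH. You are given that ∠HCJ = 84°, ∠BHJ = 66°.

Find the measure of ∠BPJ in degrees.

∠BPJ = 150°

1. ∠CHJ = 66°  [B on ray HC]
2. ∠CJH = 30°  [△CJH]
3. ∠BPC = 30°  [PB∥JH, corresponding at P]
4. ∠BPJ = 150°  [linear pair at P on CJ]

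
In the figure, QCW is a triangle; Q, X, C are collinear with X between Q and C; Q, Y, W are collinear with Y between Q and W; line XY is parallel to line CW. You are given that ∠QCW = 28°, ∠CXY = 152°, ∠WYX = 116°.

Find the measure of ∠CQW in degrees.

1. ∠QXY = 28°  [XY∥CW, corresponding at X]
2. ∠QYX = 64°  [linear pair at Y on QW]
3. ∠XQY = 88°  [△QXY]
4. ∠CQW = 88°  [X on QC, Y on QW]

∠CQW = 88°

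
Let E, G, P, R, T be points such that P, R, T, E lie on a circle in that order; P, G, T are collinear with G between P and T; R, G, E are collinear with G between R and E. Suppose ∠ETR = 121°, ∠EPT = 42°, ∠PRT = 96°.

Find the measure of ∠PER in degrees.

∠PER = 67°

1. ∠EPR = 59°  [cyclic PRTE, opposite ∠P+∠T]
2. ∠PET = 84°  [cyclic PRTE, opposite ∠R+∠E]
3. ∠ETP = 54°  [△PTE]
4. ∠ERP = 54°  [same arc PE]
5. ∠PER = 67°  [△PRE]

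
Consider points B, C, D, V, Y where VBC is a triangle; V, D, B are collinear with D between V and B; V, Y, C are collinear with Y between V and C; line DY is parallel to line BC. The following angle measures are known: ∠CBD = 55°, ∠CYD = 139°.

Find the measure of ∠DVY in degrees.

∠DVY = 84°

1. ∠CBV = 55°  [D on ray BV]
2. ∠DYV = 41°  [linear pair at Y on VC]
3. ∠VDY = 55°  [DY∥BC, corresponding at D]
4. ∠DVY = 84°  [△VDY]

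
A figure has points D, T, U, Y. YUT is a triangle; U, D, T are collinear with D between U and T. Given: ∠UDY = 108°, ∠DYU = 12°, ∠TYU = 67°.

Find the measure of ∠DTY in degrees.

1. ∠DUY = 60°  [△YUD]
2. ∠TUY = 60°  [D on ray UT]
3. ∠UTY = 53°  [△YUT]
4. ∠DTY = 53°  [D on ray TU]

∠DTY = 53°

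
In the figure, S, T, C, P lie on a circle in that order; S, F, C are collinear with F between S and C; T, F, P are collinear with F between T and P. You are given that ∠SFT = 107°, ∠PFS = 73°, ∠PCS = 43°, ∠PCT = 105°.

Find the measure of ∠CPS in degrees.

1. ∠CFP = 107°  [vertical angles at F]
2. ∠CPT = 30°  [△CFP]
3. ∠CTP = 45°  [△TCP]
4. ∠CSP = 45°  [same arc CP]
5. ∠CPS = 92°  [△SCP]

∠CPS = 92°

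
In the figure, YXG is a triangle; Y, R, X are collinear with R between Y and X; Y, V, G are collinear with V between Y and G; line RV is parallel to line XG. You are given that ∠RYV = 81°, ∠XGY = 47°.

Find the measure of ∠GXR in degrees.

1. ∠GYX = 81°  [R on YX, V on YG]
2. ∠GXY = 52°  [△YXG]
3. ∠GXR = 52°  [R on ray XY]

∠GXR = 52°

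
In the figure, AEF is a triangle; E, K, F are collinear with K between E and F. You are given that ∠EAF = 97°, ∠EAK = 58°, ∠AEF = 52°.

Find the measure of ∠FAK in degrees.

∠FAK = 39°

1. ∠AFE = 31°  [△AEF]
2. ∠AEK = 52°  [K on ray EF]
3. ∠AFK = 31°  [K on ray FE]
4. ∠AKE = 70°  [△AEK]
5. ∠AKF = 110°  [linear pair at K on EF]
6. ∠FAK = 39°  [△AKF]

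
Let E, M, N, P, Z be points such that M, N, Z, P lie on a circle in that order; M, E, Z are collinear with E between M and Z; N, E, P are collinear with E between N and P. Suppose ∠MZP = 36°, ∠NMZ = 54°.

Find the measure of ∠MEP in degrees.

∠MEP = 90°

1. ∠NPZ = 54°  [same arc NZ]
2. ∠PEZ = 90°  [△ZEP]
3. ∠MEP = 90°  [linear pair at E on MZ]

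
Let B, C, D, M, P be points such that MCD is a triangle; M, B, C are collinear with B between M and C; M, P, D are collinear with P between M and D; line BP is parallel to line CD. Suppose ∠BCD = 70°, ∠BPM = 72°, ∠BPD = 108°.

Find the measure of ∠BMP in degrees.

∠BMP = 38°

1. ∠DCM = 70°  [B on ray CM]
2. ∠CDM = 72°  [BP∥CD, corresponding at P]
3. ∠CMD = 38°  [△MCD]
4. ∠BMP = 38°  [B on MC, P on MD]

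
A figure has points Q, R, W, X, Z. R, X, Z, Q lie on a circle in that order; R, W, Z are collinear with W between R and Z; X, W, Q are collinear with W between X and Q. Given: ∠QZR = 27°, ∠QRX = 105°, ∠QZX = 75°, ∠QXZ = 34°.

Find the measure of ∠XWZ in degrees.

∠XWZ = 98°

1. ∠QXR = 27°  [same arc RQ]
2. ∠RQX = 48°  [△RXQ]
3. ∠RZX = 48°  [same arc RX]
4. ∠XWZ = 98°  [△XWZ]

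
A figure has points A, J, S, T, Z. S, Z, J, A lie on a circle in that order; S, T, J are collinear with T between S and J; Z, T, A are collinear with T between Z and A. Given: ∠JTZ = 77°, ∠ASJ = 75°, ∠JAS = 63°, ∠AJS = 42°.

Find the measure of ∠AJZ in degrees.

1. ∠ATS = 77°  [vertical angles at T]
2. ∠SAZ = 28°  [△STA]
3. ∠AZS = 42°  [same arc SA]
4. ∠ASZ = 110°  [△SZA]
5. ∠AJZ = 70°  [cyclic SZJA, opposite ∠S+∠J]

∠AJZ = 70°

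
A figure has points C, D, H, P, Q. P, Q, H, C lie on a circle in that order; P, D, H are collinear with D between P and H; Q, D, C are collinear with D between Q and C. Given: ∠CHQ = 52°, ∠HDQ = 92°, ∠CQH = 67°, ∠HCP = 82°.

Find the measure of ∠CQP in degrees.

1. ∠HCQ = 61°  [△QHC]
2. ∠PDQ = 88°  [linear pair at D on PH]
3. ∠HPQ = 61°  [same arc QH]
4. ∠CQP = 31°  [△PDQ]

∠CQP = 31°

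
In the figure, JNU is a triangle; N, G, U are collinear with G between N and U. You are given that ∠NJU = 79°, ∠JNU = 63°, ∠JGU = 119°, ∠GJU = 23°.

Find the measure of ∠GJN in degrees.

1. ∠GNJ = 63°  [G on ray NU]
2. ∠JGN = 61°  [linear pair at G on NU]
3. ∠GJN = 56°  [△JNG]

∠GJN = 56°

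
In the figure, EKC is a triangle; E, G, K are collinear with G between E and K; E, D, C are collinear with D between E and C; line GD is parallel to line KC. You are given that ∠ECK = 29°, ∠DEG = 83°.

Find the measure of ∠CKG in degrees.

∠CKG = 68°

1. ∠EDG = 29°  [GD∥KC, corresponding at D]
2. ∠DGE = 68°  [△EGD]
3. ∠DGK = 112°  [linear pair at G on EK]
4. ∠CKG = 68°  [GD∥KC, co-interior at K–G]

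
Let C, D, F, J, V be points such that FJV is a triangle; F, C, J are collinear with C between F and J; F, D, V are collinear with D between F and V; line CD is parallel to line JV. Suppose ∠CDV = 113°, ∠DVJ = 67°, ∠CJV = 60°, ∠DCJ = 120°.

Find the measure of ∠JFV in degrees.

1. ∠FVJ = 67°  [D on ray VF]
2. ∠FJV = 60°  [C on ray JF]
3. ∠JFV = 53°  [△FJV]

∠JFV = 53°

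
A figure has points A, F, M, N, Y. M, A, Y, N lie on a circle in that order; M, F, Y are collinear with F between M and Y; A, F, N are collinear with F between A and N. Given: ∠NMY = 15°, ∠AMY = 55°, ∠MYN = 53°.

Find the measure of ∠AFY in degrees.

1. ∠MAN = 53°  [same arc MN]
2. ∠AFM = 72°  [△MFA]
3. ∠AFY = 108°  [linear pair at F on MY]

∠AFY = 108°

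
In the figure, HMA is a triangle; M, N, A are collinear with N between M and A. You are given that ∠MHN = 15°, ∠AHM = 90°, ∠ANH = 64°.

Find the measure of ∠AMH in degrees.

1. ∠HNM = 116°  [linear pair at N on MA]
2. ∠HMN = 49°  [△HMN]
3. ∠AMH = 49°  [N on ray MA]

∠AMH = 49°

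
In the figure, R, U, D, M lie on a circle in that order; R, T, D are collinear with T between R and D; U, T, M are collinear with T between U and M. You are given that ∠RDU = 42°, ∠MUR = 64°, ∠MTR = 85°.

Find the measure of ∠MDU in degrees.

1. ∠RMU = 42°  [same arc RU]
2. ∠MRU = 74°  [△RUM]
3. ∠MDU = 106°  [cyclic RUDM, opposite ∠R+∠D]

∠MDU = 106°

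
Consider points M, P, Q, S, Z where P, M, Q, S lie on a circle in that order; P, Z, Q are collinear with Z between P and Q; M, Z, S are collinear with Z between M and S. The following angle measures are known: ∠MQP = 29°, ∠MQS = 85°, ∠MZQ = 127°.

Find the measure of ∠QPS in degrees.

∠QPS = 24°

1. ∠MSP = 29°  [same arc PM]
2. ∠PZS = 127°  [vertical angles at Z]
3. ∠QPS = 24°  [△PZS]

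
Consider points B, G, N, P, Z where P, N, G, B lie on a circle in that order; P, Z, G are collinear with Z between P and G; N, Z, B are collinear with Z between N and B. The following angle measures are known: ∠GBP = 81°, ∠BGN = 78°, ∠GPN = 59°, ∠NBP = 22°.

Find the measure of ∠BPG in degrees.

∠BPG = 43°

1. ∠GBN = 59°  [same arc NG]
2. ∠BNG = 43°  [△NGB]
3. ∠BPG = 43°  [same arc GB]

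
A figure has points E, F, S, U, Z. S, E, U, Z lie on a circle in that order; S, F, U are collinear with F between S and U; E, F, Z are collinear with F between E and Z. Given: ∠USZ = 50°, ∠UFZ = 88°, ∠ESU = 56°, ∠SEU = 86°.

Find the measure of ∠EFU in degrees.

1. ∠UEZ = 50°  [same arc UZ]
2. ∠EUS = 38°  [△SEU]
3. ∠EFU = 92°  [△EFU]

∠EFU = 92°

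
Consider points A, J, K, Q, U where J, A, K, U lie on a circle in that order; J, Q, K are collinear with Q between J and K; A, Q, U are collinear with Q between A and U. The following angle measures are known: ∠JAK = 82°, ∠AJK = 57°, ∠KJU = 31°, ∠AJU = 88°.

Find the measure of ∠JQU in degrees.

1. ∠AKJ = 41°  [△JAK]
2. ∠AUJ = 41°  [same arc JA]
3. ∠JQU = 108°  [△JQU]

∠JQU = 108°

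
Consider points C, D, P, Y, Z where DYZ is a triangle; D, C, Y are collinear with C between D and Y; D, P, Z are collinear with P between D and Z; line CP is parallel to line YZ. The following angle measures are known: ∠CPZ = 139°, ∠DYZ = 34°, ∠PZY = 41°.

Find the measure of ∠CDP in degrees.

∠CDP = 105°

1. ∠CPD = 41°  [linear pair at P on DZ]
2. ∠DCP = 34°  [CP∥YZ, corresponding at C]
3. ∠CDP = 105°  [△DCP]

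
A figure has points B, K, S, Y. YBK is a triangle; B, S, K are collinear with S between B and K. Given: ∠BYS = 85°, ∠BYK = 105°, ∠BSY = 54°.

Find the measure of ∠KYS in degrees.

∠KYS = 20°

1. ∠SBY = 41°  [△YBS]
2. ∠KSY = 126°  [linear pair at S on BK]
3. ∠KBY = 41°  [S on ray BK]
4. ∠BKY = 34°  [△YBK]
5. ∠SKY = 34°  [S on ray KB]
6. ∠KYS = 20°  [△YSK]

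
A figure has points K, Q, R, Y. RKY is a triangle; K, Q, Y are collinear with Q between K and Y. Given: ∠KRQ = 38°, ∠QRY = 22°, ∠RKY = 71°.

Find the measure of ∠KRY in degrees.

1. ∠QKR = 71°  [Q on ray KY]
2. ∠KQR = 71°  [△RKQ]
3. ∠RQY = 109°  [linear pair at Q on KY]
4. ∠QYR = 49°  [△RQY]
5. ∠KYR = 49°  [Q on ray YK]
6. ∠KRY = 60°  [△RKY]

∠KRY = 60°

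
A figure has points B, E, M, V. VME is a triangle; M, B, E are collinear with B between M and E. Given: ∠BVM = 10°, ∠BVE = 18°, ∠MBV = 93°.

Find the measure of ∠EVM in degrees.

1. ∠BMV = 77°  [△VMB]
2. ∠EBV = 87°  [linear pair at B on ME]
3. ∠EMV = 77°  [B on ray ME]
4. ∠BEV = 75°  [△VBE]
5. ∠MEV = 75°  [B on ray EM]
6. ∠EVM = 28°  [△VME]

∠EVM = 28°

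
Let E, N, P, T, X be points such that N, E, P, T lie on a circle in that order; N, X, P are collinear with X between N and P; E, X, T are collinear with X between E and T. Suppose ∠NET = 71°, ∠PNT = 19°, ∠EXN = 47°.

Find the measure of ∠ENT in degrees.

∠ENT = 81°

1. ∠NPT = 71°  [same arc NT]
2. ∠PET = 19°  [same arc PT]
3. ∠PXT = 47°  [vertical angles at X]
4. ∠ETP = 62°  [△PXT]
5. ∠EPT = 99°  [△EPT]
6. ∠ENT = 81°  [cyclic NEPT, opposite ∠N+∠P]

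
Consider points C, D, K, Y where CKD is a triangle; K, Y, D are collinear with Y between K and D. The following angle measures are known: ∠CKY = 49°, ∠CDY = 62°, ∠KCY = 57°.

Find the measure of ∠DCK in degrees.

∠DCK = 69°

1. ∠CKD = 49°  [Y on ray KD]
2. ∠CDK = 62°  [Y on ray DK]
3. ∠DCK = 69°  [△CKD]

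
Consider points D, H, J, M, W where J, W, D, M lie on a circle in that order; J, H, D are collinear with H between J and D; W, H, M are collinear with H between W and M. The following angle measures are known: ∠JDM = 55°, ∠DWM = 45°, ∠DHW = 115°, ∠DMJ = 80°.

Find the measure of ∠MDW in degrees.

∠MDW = 75°

1. ∠JWM = 55°  [same arc JM]
2. ∠JHW = 65°  [linear pair at H on JD]
3. ∠DJW = 60°  [△JHW]
4. ∠DMW = 60°  [same arc WD]
5. ∠MDW = 75°  [△WDM]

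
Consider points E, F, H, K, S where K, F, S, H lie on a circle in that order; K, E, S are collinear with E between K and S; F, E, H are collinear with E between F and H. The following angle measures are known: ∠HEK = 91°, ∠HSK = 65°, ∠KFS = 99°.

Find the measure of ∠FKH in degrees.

1. ∠HFK = 65°  [same arc KH]
2. ∠KHS = 81°  [cyclic KFSH, opposite ∠F+∠H]
3. ∠HKS = 34°  [△KSH]
4. ∠FHK = 55°  [△KEH]
5. ∠FKH = 60°  [△KFH]

∠FKH = 60°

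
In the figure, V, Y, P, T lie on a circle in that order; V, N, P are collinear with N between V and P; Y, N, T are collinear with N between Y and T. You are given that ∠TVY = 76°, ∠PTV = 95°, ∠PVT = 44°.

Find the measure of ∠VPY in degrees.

1. ∠TPY = 104°  [cyclic VYPT, opposite ∠V+∠P]
2. ∠PYV = 85°  [cyclic VYPT, opposite ∠Y+∠T]
3. ∠PYT = 44°  [same arc PT]
4. ∠PTY = 32°  [△YPT]
5. ∠PVY = 32°  [same arc YP]
6. ∠VPY = 63°  [△VYP]

∠VPY = 63°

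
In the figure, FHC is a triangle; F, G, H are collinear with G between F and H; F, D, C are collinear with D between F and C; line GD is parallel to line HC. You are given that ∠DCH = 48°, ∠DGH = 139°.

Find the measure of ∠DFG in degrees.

∠DFG = 91°

1. ∠FCH = 48°  [D on ray CF]
2. ∠DGF = 41°  [linear pair at G on FH]
3. ∠FDG = 48°  [GD∥HC, corresponding at D]
4. ∠DFG = 91°  [△FGD]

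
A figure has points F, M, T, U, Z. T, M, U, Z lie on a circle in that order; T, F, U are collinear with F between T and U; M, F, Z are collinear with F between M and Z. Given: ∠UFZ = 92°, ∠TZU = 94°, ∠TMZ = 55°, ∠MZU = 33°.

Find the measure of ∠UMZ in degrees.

∠UMZ = 31°

1. ∠TUZ = 55°  [△UFZ]
2. ∠UTZ = 31°  [△TUZ]
3. ∠UMZ = 31°  [same arc UZ]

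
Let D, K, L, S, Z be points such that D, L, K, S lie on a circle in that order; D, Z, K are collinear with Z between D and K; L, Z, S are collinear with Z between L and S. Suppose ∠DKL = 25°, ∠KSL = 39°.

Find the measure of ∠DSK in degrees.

∠DSK = 64°

1. ∠KDL = 39°  [same arc LK]
2. ∠DLK = 116°  [△DLK]
3. ∠DSK = 64°  [cyclic DLKS, opposite ∠L+∠S]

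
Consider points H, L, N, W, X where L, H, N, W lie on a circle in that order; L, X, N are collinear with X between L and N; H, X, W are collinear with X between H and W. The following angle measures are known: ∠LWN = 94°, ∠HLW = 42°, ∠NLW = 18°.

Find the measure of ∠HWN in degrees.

∠HWN = 24°

1. ∠HNW = 138°  [cyclic LHNW, opposite ∠L+∠N]
2. ∠NHW = 18°  [same arc NW]
3. ∠HWN = 24°  [△HNW]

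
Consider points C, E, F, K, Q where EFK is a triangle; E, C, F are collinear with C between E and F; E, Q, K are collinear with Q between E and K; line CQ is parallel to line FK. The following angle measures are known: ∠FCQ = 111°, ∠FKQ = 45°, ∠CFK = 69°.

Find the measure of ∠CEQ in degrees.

1. ∠EKF = 45°  [Q on ray KE]
2. ∠EFK = 69°  [C on ray FE]
3. ∠FEK = 66°  [△EFK]
4. ∠CEQ = 66°  [C on EF, Q on EK]

∠CEQ = 66°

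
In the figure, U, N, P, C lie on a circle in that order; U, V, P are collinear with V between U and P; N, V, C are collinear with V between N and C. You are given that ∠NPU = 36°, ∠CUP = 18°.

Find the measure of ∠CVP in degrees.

∠CVP = 54°

1. ∠NCU = 36°  [same arc UN]
2. ∠CVU = 126°  [△UVC]
3. ∠CVP = 54°  [linear pair at V on UP]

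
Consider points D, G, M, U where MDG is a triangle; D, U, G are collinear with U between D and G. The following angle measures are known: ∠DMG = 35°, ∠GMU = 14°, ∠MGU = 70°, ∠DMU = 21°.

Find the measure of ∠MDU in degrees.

1. ∠GUM = 96°  [△MUG]
2. ∠DUM = 84°  [linear pair at U on DG]
3. ∠MDU = 75°  [△MDU]

∠MDU = 75°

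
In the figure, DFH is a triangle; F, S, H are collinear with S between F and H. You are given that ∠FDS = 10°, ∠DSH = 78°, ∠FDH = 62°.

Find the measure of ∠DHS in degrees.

∠DHS = 50°

1. ∠DSF = 102°  [linear pair at S on FH]
2. ∠DFS = 68°  [△DFS]
3. ∠DFH = 68°  [S on ray FH]
4. ∠DHF = 50°  [△DFH]
5. ∠DHS = 50°  [S on ray HF]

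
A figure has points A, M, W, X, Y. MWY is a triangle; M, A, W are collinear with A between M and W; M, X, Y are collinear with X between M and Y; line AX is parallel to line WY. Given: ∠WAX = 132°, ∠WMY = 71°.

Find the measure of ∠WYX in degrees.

∠WYX = 61°

1. ∠MAX = 48°  [linear pair at A on MW]
2. ∠AMX = 71°  [A on MW, X on MY]
3. ∠AXM = 61°  [△MAX]
4. ∠AXY = 119°  [linear pair at X on MY]
5. ∠WYX = 61°  [AX∥WY, co-interior at Y–X]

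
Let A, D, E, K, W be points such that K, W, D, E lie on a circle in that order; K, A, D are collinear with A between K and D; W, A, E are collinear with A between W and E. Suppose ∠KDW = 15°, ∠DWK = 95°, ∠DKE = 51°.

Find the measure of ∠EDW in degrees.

∠EDW = 59°

1. ∠DKW = 70°  [△KWD]
2. ∠DWE = 51°  [same arc DE]
3. ∠DEW = 70°  [same arc WD]
4. ∠EDW = 59°  [△WDE]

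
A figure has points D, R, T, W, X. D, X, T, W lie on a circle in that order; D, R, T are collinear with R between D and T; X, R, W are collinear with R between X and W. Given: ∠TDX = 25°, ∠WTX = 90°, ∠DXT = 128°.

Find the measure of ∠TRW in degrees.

∠TRW = 92°

1. ∠TWX = 25°  [same arc XT]
2. ∠TXW = 65°  [△XTW]
3. ∠DWT = 52°  [cyclic DXTW, opposite ∠X+∠W]
4. ∠TDW = 65°  [same arc TW]
5. ∠DTW = 63°  [△DTW]
6. ∠TRW = 92°  [△TRW]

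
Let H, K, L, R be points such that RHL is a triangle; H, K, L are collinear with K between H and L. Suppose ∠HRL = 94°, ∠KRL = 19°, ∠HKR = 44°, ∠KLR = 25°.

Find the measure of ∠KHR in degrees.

∠KHR = 61°

1. ∠HLR = 25°  [K on ray LH]
2. ∠LHR = 61°  [△RHL]
3. ∠KHR = 61°  [K on ray HL]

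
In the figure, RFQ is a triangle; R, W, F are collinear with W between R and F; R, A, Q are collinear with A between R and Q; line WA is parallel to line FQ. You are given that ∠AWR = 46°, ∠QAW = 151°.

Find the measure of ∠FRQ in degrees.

1. ∠RAW = 29°  [linear pair at A on RQ]
2. ∠ARW = 105°  [△RWA]
3. ∠FRQ = 105°  [W on RF, A on RQ]

∠FRQ = 105°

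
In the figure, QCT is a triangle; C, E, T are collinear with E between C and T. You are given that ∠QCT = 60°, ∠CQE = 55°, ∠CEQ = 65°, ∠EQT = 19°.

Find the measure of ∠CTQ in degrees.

1. ∠QET = 115°  [linear pair at E on CT]
2. ∠ETQ = 46°  [△QET]
3. ∠CTQ = 46°  [E on ray TC]

∠CTQ = 46°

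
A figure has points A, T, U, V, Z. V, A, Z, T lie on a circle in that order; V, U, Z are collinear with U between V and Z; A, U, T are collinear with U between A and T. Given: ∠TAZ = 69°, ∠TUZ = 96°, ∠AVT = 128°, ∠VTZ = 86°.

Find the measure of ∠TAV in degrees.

∠TAV = 25°

1. ∠TVZ = 69°  [same arc ZT]
2. ∠TZV = 25°  [△VZT]
3. ∠TAV = 25°  [same arc VT]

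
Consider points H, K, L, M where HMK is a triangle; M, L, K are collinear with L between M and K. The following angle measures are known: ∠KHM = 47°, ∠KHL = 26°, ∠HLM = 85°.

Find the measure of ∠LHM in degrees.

∠LHM = 21°

1. ∠HLK = 95°  [linear pair at L on MK]
2. ∠HKL = 59°  [△HLK]
3. ∠HKM = 59°  [L on ray KM]
4. ∠HMK = 74°  [△HMK]
5. ∠HML = 74°  [L on ray MK]
6. ∠LHM = 21°  [△HML]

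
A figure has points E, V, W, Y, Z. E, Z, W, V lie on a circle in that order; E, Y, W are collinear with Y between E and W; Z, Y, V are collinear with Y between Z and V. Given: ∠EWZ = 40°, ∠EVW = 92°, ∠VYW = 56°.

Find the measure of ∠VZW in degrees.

∠VZW = 16°

1. ∠EVZ = 40°  [same arc EZ]
2. ∠EYV = 124°  [linear pair at Y on EW]
3. ∠VEW = 16°  [△EYV]
4. ∠VZW = 16°  [same arc WV]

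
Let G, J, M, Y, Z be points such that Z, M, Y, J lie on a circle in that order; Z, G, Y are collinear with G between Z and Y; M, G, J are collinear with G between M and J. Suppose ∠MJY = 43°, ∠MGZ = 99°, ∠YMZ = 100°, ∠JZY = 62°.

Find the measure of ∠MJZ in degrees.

1. ∠MZY = 43°  [same arc MY]
2. ∠MYZ = 37°  [△ZMY]
3. ∠MJZ = 37°  [same arc ZM]

∠MJZ = 37°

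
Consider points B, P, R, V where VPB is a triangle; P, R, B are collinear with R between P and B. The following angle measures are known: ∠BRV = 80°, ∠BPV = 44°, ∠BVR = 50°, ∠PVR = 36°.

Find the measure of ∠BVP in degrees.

1. ∠RBV = 50°  [△VRB]
2. ∠PBV = 50°  [R on ray BP]
3. ∠BVP = 86°  [△VPB]

∠BVP = 86°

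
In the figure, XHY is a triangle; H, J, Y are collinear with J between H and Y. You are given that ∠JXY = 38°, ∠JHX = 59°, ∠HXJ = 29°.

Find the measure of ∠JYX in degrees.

1. ∠HJX = 92°  [△XHJ]
2. ∠XJY = 88°  [linear pair at J on HY]
3. ∠JYX = 54°  [△XJY]

∠JYX = 54°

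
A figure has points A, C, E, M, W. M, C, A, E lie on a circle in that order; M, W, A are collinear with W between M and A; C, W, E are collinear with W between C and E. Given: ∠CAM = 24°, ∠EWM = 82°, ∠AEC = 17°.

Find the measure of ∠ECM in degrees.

1. ∠AWC = 82°  [vertical angles at W]
2. ∠AMC = 17°  [same arc CA]
3. ∠CWM = 98°  [linear pair at W on MA]
4. ∠ECM = 65°  [△MWC]

∠ECM = 65°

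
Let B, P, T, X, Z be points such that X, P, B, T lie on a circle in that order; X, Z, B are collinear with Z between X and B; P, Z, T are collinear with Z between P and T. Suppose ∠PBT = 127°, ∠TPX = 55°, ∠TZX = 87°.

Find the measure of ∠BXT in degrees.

∠BXT = 21°

1. ∠PXT = 53°  [cyclic XPBT, opposite ∠X+∠B]
2. ∠PTX = 72°  [△XPT]
3. ∠BXT = 21°  [△XZT]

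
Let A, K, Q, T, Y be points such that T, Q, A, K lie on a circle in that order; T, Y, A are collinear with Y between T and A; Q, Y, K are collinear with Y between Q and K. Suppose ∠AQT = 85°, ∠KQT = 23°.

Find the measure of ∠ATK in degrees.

1. ∠AKT = 95°  [cyclic TQAK, opposite ∠Q+∠K]
2. ∠KAT = 23°  [same arc TK]
3. ∠ATK = 62°  [△TAK]

∠ATK = 62°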